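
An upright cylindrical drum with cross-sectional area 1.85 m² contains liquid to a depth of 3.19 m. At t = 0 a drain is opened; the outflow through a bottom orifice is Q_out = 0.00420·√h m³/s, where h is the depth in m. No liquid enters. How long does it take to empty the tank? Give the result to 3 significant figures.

Mass balance (ρ constant): A dh/dt = −0.00420 √h.
Separate and integrate: 2(√h − √h₀) = −(0.00420/A) t.
Tank is empty when √h = 0: t_empty = 2A√h₀/0.00420.
t_empty = 2·1.85·√3.19/0.00420 = 3.7000·1.7861/0.00420 = 1573.4 s.

1570 s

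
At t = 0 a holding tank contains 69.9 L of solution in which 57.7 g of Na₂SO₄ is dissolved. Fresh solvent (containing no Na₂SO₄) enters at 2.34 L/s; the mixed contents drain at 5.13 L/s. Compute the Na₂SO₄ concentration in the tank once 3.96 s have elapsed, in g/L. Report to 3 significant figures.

0.715 g/L

Let m(t) be the amount of Na₂SO₄. Volume: V(t) = V₀ + (Q_in − Q_out) t = 69.9 − 2.7900 t; V(3.96) = 58.852 L.
No Na₂SO₄ enters, so dm/dt = −Q_out · (m/V).
Separate: dm/m = −Q_out dt/V(t) ⇒ ln(m/m₀) = −(Q_out/(Q_in−Q_out)) ln(V/V₀).
m = m₀ (V₀/V)^(Q_out/(Q_in−Q_out)) = 57.7 × (69.9/58.852)^(-1.8387) = 42.052 g.
C = m/V = 42.052/58.852 = 0.71455 g/L.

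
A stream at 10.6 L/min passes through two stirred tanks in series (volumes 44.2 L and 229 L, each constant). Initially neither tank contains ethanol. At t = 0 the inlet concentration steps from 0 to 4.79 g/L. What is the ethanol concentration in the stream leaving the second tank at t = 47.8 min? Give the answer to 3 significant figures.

4.14 g/L

Time constants: τᵢ = Vᵢ/Q for each well-mixed tank.
τ₁ = 44.2/10.6 = 4.1698 min; τ₂ = 229/10.6 = 21.604 min.
Solving the cascade with C₁(0)=C₂(0)=0 gives C₂(t) = C_in[1 − (τ₁ e^(−t/τ₁) − τ₂ e^(−t/τ₂))/(τ₁ − τ₂)].
At t = 47.8: e^(−t/τ₁) = 1.0508e-05, e^(−t/τ₂) = 0.10942.
C₂ = 4.79·[1 − (4.1698·1.0508e-05 − 21.604·0.10942)/(-17.434)] = 4.79·0.86441 = 4.1405 g/L.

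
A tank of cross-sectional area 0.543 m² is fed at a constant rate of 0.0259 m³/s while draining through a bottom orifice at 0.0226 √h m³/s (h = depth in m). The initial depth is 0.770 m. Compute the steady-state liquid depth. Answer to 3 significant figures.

Volume balance on the tank: A dh/dt = Q_in − 0.0226 √h. At steady state dh/dt = 0:
Q_in = 0.0226 √h_ss ⇒ √h_ss = 0.0259/0.0226 = 1.1460.
h_ss = 1.1460² = 1.3134 m. (Since h₀ = 0.770 m < h_ss, the level will rise toward this value.)

1.31 m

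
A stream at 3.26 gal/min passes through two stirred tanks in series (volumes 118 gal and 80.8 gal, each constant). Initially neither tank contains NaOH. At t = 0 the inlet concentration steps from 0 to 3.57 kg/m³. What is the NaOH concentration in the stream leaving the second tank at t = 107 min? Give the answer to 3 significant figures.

3.08 kg/m³

Species balance on tank i: dCᵢ/dt = (Cᵢ₋₁ − Cᵢ)/τᵢ with τᵢ = Vᵢ/Q.
τ₁ = 118/3.26 = 36.196 min; τ₂ = 80.8/3.26 = 24.785 min.
Solving the cascade with C₁(0)=C₂(0)=0 gives C₂(t) = C_in[1 − (τ₁ e^(−t/τ₁) − τ₂ e^(−t/τ₂))/(τ₁ − τ₂)].
At t = 107: e^(−t/τ₁) = 0.052021, e^(−t/τ₂) = 0.013339.
C₂ = 3.57·[1 − (36.196·0.052021 − 24.785·0.013339)/(11.411)] = 3.57·0.86396 = 3.0843 kg/m³.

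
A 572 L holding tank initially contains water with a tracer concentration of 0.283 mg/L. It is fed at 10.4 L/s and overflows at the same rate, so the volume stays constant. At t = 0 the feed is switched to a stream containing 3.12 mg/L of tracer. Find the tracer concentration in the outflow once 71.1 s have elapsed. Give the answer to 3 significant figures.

2.34 mg/L

Species balance on the tank: V dC/dt = Q(C_in − C).
So dC/dt = (C_in − C)/τ with τ = V/Q = 572/10.4 = 55.000 s.
C approaches C_in exponentially: C(t) = C_in + (C₀ − C_in) e^(−t/τ).
C(71.1) = 3.12 + (0.283 − 3.12)·e^(−71.1/55.000) = 3.12 + (-2.8370)·0.27452 = 2.3412 mg/L.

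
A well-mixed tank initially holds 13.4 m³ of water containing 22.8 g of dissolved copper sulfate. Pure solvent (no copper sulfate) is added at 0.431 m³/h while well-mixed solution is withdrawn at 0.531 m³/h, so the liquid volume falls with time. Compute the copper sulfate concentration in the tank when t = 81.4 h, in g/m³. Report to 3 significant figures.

Let m(t) be the amount of copper sulfate. Volume: V(t) = V₀ + (Q_in − Q_out) t = 13.4 − 0.10000 t; V(81.4) = 5.2600 m³.
Species balance (pure solvent in): dm/dt = −Q_out · m/V(t).
Separate: dm/m = −Q_out dt/V(t) ⇒ ln(m/m₀) = −(Q_out/(Q_in−Q_out)) ln(V/V₀).
m = m₀ (V₀/V)^(Q_out/(Q_in−Q_out)) = 22.8 × (13.4/5.2600)^(-5.3100) = 0.15902 g.
C = m/V = 0.15902/5.2600 = 0.030231 g/m³.

0.0302 g/m³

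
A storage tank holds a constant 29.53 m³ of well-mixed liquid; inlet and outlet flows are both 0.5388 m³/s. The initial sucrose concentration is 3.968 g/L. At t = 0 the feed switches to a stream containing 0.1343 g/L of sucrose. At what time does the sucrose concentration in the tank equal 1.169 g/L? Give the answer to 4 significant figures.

71.78 s

Species balance: V dC/dt = Q(C_in − C) ⇒ τ = V/Q = 54.8070 s.
C(t) = C_in + (C₀ − C_in) e^(−t/τ). Set C = 1.169 and solve for t:
e^(−t/τ) = (C − C_in)/(C₀ − C_in) = (1.169 − 0.1343)/(3.968 − 0.1343) = 0.269896
t = −τ ln(…) = 54.8070 × 1.30972 = 71.7817 s.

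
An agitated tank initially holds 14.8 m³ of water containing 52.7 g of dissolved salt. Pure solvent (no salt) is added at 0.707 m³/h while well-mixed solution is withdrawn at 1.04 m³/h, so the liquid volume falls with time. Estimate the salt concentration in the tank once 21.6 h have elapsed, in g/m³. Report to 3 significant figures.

Total volume: dV/dt = Q_in − Q_out = -0.33300 m³/h, so V(t) = 14.8 − 0.33300 t and V(21.6) = 7.6072 m³.
Solute balance: dm/dt = 0 − Q_out C = −Q_out m/V(t).
Separate: dm/m = −Q_out dt/V(t) ⇒ ln(m/m₀) = −(Q_out/(Q_in−Q_out)) ln(V/V₀).
m = m₀ (V₀/V)^(Q_out/(Q_in−Q_out)) = 52.7 × (14.8/7.6072)^(-3.1231) = 6.5935 g.
C = m/V = 6.5935/7.6072 = 0.86674 g/m³.

0.867 g/m³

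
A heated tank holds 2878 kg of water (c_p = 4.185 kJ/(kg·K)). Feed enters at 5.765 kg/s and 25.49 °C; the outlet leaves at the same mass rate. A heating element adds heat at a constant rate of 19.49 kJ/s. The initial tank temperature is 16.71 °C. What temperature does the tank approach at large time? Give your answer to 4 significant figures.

M c_p dT/dt = ṁ c_p (T_in − T) + Q̇.
At steady state dT/dt = 0 ⇒ T_ss = T_in + Q̇/(ṁ c_p) = 25.49 + 19.49/(5.765·4.185) = 26.2978 °C.

26.30 °C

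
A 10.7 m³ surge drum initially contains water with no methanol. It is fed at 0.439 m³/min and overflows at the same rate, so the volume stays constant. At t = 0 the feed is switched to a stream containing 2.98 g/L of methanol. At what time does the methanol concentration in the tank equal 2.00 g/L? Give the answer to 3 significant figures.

27.1 min

Mass balance on the solute (V constant): V dC/dt = Q(C_in − C), so τ = V/Q = 24.374 min.
C(t) = C_in + (C₀ − C_in) e^(−t/τ). Set C = 2.00 and solve for t:
e^(−t/τ) = (C − C_in)/(C₀ − C_in) = (2.00 − 2.98)/(0 − 2.98) = 0.32886
t = −τ ln(…) = 24.374 × 1.1121 = 27.106 min.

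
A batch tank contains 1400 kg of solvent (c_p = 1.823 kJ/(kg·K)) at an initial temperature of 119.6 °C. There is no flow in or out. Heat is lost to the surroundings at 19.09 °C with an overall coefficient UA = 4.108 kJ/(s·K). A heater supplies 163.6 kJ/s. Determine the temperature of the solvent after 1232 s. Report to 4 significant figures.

67.27 °C

M c_p dT/dt = −UA(T − T_amb) + Q̇.
dT/dt = (T_ss − T)/τ with T_ss = T_amb + Q̇/UA = 19.09 + 163.6/4.108 = 58.9147 °C, τ = M c_p/UA = 1400·1.823/4.108 = 621.276 s.
Integrating: T(t) = T_ss + (T₀ − T_ss) e^(−t/τ).
T(1232) = 58.9147 + (60.6853)·0.137653 = 67.2683 °C.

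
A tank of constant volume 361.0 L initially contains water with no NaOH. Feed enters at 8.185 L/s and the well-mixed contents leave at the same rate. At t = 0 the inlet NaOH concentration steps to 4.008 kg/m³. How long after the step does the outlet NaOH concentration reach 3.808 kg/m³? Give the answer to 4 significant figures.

Species balance: V dC/dt = Q(C_in − C) ⇒ τ = V/Q = 44.1051 s.
C(t) = C_in + (C₀ − C_in) e^(−t/τ). Set C = 3.808 and solve for t:
e^(−t/τ) = (C − C_in)/(C₀ − C_in) = (3.808 − 4.008)/(0 − 4.008) = 0.0499002
t = −τ ln(…) = 44.1051 × 2.99773 = 132.215 s.

132.2 s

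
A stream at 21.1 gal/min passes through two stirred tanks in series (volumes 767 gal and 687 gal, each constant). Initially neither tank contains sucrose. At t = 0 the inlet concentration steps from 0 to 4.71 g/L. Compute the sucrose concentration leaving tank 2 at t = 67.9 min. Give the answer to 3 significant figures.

Each tank obeys Vᵢ dCᵢ/dt = Q(Cᵢ₋₁ − Cᵢ), so τᵢ = Vᵢ/Q.
τ₁ = 767/21.1 = 36.351 min; τ₂ = 687/21.1 = 32.559 min.
Tank 1: C₁ = C_in(1 − e^(−t/τ₁)). Tank 2 (τ₁ ≠ τ₂): C₂ = C_in[1 − (τ₁ e^(−t/τ₁) − τ₂ e^(−t/τ₂))/(τ₁ − τ₂)].
At t = 67.9: e^(−t/τ₁) = 0.15445, e^(−t/τ₂) = 0.12425.
C₂ = 4.71·[1 − (36.351·0.15445 − 32.559·0.12425)/(3.7915)] = 4.71·0.58628 = 2.7614 g/L.

2.76 g/L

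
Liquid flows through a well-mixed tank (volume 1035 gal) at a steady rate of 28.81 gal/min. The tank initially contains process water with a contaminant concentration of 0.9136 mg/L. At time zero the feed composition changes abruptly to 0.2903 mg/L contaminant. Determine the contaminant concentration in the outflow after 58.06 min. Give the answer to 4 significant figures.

0.4141 mg/L

Transient balance on the dissolved component: V dC/dt = Q(C_in − C).
Rewrite as dC/dt + C/τ = C_in/τ, τ = V/Q = 35.9250 min.
This is linear first-order; C(t) = C_in + (C₀ − C_in) e^(−t/τ).
C(58.06) = 0.2903 + (0.9136 − 0.2903)·e^(−58.06/35.9250) = 0.2903 + (0.623300)·0.198663 = 0.414127 mg/L.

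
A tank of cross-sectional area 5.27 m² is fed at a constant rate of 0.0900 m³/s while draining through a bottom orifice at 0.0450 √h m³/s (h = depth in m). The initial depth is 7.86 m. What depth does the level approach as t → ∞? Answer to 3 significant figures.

Level balance: A dh/dt = 0.0900 − 0.0450 √h. Setting dh/dt = 0:
Q_in = 0.0450 √h_ss ⇒ √h_ss = 0.0900/0.0450 = 2.0000.
h_ss = 2.0000² = 4.0000 m. (Since h₀ = 7.86 m > h_ss, the level will fall toward this value.)

4.00 m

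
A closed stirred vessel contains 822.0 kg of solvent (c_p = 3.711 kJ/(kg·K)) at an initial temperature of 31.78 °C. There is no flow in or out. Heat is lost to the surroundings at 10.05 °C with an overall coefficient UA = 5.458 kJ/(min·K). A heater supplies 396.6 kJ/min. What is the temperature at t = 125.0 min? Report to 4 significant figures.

41.99 °C

M c_p dT/dt = −UA(T − T_amb) + Q̇.
dT/dt = (T_ss − T)/τ with T_ss = T_amb + Q̇/UA = 10.05 + 396.6/5.458 = 82.7140 °C, τ = M c_p/UA = 822.0·3.711/5.458 = 558.894 min.
T approaches T_ss exponentially: T(t) = T_ss + (T₀ − T_ss) e^(−t/τ).
T(125.0) = 82.7140 + (-50.9340)·0.799590 = 41.9877 °C.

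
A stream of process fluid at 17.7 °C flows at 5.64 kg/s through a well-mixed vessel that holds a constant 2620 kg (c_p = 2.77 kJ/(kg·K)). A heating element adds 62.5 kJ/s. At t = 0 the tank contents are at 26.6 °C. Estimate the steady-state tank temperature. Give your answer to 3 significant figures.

21.7 °C

M c_p dT/dt = ṁ c_p (T_in − T) + Q̇.
At steady state dT/dt = 0 ⇒ T_ss = T_in + Q̇/(ṁ c_p) = 17.7 + 62.5/(5.64·2.77) = 21.701 °C.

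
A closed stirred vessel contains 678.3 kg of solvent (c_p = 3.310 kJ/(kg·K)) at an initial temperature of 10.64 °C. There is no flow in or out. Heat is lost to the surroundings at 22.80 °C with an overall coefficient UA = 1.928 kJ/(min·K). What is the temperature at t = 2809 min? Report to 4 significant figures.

Lumped-capacitance energy balance: M c_p dT/dt = UA(T_amb − T).
dT/dt = (T_ss − T)/τ with T_ss = T_amb = 22.8000 °C, τ = M c_p/UA = 678.3·3.310/1.928 = 1164.51 min.
This is linear first-order; T(t) = T_ss + (T₀ − T_ss) e^(−t/τ).
T(2809) = 22.8000 + (-12.1600)·0.0896201 = 21.7102 °C.

21.71 °C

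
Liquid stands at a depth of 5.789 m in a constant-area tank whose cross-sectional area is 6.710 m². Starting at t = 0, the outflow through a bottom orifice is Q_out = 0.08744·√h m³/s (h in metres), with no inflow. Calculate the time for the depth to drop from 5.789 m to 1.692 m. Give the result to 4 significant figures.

A dh/dt = −Q_out = −0.08744 √h.
Separate and integrate: 2(√h − √h₀) = −(0.08744/A) t.
t = 2A(√h₀ − √h)/0.08744 = 2·6.710·(√5.789 − √1.692)/0.08744
  = 13.4200 × (2.40603 − 1.30077) / 0.08744 = 169.632 s.

169.6 s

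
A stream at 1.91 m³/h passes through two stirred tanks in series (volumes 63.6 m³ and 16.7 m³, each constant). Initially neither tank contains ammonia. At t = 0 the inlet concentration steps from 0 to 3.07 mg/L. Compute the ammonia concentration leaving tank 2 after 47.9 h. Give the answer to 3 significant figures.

2.09 mg/L

Each tank obeys Vᵢ dCᵢ/dt = Q(Cᵢ₋₁ − Cᵢ), so τᵢ = Vᵢ/Q.
τ₁ = 63.6/1.91 = 33.298 h; τ₂ = 16.7/1.91 = 8.7435 h.
Solving the cascade with C₁(0)=C₂(0)=0 gives C₂(t) = C_in[1 − (τ₁ e^(−t/τ₁) − τ₂ e^(−t/τ₂))/(τ₁ − τ₂)].
At t = 47.9: e^(−t/τ₁) = 0.23728, e^(−t/τ₂) = 0.0041761.
C₂ = 3.07·[1 − (33.298·0.23728 − 8.7435·0.0041761)/(24.555)] = 3.07·0.67971 = 2.0867 mg/L.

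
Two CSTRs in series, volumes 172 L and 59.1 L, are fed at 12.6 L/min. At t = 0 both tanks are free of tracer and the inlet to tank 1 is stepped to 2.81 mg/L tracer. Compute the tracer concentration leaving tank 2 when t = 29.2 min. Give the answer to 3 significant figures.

2.31 mg/L

Species balance on tank i: dCᵢ/dt = (Cᵢ₋₁ − Cᵢ)/τᵢ with τᵢ = Vᵢ/Q.
τ₁ = 172/12.6 = 13.651 min; τ₂ = 59.1/12.6 = 4.6905 min.
Solving the cascade with C₁(0)=C₂(0)=0 gives C₂(t) = C_in[1 − (τ₁ e^(−t/τ₁) − τ₂ e^(−t/τ₂))/(τ₁ − τ₂)].
At t = 29.2: e^(−t/τ₁) = 0.11776, e^(−t/τ₂) = 0.0019786.
C₂ = 2.81·[1 − (13.651·0.11776 − 4.6905·0.0019786)/(8.9603)] = 2.81·0.82163 = 2.3088 mg/L.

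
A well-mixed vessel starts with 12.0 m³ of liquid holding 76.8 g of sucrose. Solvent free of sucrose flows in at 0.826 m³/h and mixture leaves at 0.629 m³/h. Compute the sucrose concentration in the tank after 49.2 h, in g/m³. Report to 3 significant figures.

0.535 g/m³

Let m(t) be the amount of sucrose. Volume: V(t) = V₀ + (Q_in − Q_out) t = 12.0 + 0.19700 t; V(49.2) = 21.692 m³.
No sucrose enters, so dm/dt = −Q_out · (m/V).
dm/m = −Q_out dt/(V₀ + 0.19700 t); integrating gives ln(m/m₀) = −(Q_out/(Q_in−Q_out)) ln(V/V₀).
m = m₀ (V₀/V)^(Q_out/(Q_in−Q_out)) = 76.8 × (12.0/21.692)^(3.1929) = 11.598 g.
C = m/V = 11.598/21.692 = 0.53466 g/m³.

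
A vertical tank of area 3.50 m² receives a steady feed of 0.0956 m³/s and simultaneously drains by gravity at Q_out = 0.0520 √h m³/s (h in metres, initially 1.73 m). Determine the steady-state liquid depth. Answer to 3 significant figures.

3.38 m

Level balance: A dh/dt = 0.0956 − 0.0520 √h. Setting dh/dt = 0:
Q_in = 0.0520 √h_ss ⇒ √h_ss = 0.0956/0.0520 = 1.8385.
h_ss = 1.8385² = 3.3799 m. (Since h₀ = 1.73 m < h_ss, the level will rise toward this value.)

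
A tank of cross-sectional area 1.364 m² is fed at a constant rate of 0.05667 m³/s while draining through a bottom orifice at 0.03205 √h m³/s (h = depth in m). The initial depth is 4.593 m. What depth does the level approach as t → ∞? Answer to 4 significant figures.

Level balance: A dh/dt = 0.05667 − 0.03205 √h. Setting dh/dt = 0:
Q_in = 0.03205 √h_ss ⇒ √h_ss = 0.05667/0.03205 = 1.76817.
h_ss = 1.76817² = 3.12644 m. (Since h₀ = 4.593 m > h_ss, the level will fall toward this value.)

3.126 m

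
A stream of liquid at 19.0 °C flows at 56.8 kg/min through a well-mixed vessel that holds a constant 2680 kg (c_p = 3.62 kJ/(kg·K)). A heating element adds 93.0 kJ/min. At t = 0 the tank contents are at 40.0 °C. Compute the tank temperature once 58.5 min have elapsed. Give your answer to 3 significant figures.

25.4 °C

M c_p dT/dt = ṁ c_p (T_in − T) + Q̇.
τ = M/ṁ = 47.183 min; T_ss = T_in + Q̇/(ṁ c_p) = 19.0 + 93.0/(56.8·3.62) = 19.452 °C.
Integrating: T(t) = T_ss + (T₀ − T_ss) e^(−t/τ).
T(58.5) = 19.452 + (20.548)·e^(−58.5/47.183) = 19.452 + (20.548)·0.28943 = 25.399 °C.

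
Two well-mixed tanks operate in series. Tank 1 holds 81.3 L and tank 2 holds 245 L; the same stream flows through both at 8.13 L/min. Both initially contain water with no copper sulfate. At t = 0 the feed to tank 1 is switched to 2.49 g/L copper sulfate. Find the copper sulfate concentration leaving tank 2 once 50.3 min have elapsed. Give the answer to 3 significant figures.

1.80 g/L

Time constants: τᵢ = Vᵢ/Q for each well-mixed tank.
τ₁ = 81.3/8.13 = 10.000 min; τ₂ = 245/8.13 = 30.135 min.
Solving the cascade with C₁(0)=C₂(0)=0 gives C₂(t) = C_in[1 − (τ₁ e^(−t/τ₁) − τ₂ e^(−t/τ₂))/(τ₁ − τ₂)].
At t = 50.3: e^(−t/τ₁) = 0.0065388, e^(−t/τ₂) = 0.18841.
C₂ = 2.49·[1 − (10.000·0.0065388 − 30.135·0.18841)/(-20.135)] = 2.49·0.72127 = 1.7960 g/L.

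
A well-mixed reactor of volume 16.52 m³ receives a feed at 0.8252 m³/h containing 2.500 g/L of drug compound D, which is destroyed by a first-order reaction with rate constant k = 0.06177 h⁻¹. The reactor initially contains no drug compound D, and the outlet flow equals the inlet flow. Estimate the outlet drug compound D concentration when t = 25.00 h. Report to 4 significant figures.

1.049 g/L

V dC/dt = Q(C_in − C) − k V C.
dC/dt = (Q/V) C_in − (Q/V + k) C; effective rate a = Q/V + k = 0.0499516 + 0.06177 = 0.111722 h⁻¹.
C_ss = Q C_in/(Q + kV) = 1.11777 g/L; C(t) = C_ss + (C₀ − C_ss) e^(−a t).
C(25.00) = 1.11777 + (-1.11777)·e^(−0.111722·25.00) = 1.11777 + (-1.11777)·0.0612348 = 1.04932 g/L.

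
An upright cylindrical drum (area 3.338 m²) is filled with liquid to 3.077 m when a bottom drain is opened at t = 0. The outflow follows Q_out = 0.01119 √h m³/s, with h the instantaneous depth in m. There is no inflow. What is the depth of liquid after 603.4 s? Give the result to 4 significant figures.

A dh/dt = −Q_out = −0.01119 √h.
Separate and integrate: 2(√h − √h₀) = −(0.01119/A) t.
√h = √3.077 − 0.01119·603.4/(2·3.338) = 1.75414 − 1.01139 = 0.742747.
h = 0.742747² = 0.551673 m.

0.5517 m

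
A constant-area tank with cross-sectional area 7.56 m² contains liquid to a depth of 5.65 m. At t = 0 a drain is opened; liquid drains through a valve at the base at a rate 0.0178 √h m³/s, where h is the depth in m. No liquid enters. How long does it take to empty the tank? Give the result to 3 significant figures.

2020 s

A dh/dt = −Q_out = −0.0178 √h.
Separate and integrate: 2(√h − √h₀) = −(0.0178/A) t.
Tank is empty when √h = 0: t_empty = 2A√h₀/0.0178.
t_empty = 2·7.56·√5.65/0.0178 = 15.120·2.3770/0.0178 = 2019.1 s.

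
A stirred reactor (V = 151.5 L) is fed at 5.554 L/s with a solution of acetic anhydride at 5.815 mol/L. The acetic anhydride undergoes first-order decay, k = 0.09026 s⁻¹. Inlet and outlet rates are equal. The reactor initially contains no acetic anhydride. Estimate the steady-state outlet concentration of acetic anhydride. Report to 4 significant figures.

1.680 mol/L

V dC/dt = Q(C_in − C) − k V C.
At steady state: 0 = Q C_in − (Q + kV) C_ss, so C_ss = Q C_in/(Q + kV).
C_ss = 5.554·5.815/(5.554 + 0.09026·151.5) = 32.2965/19.2284 = 1.67963 mol/L.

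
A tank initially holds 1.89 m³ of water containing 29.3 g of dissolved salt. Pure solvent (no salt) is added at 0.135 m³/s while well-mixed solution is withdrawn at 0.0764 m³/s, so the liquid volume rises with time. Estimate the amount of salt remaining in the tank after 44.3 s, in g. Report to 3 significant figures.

Total volume: dV/dt = Q_in − Q_out = 0.058600 m³/s, so V(t) = 1.89 + 0.058600 t and V(44.3) = 4.4860 m³.
Species balance (pure solvent in): dm/dt = −Q_out · m/V(t).
dm/m = −Q_out dt/(V₀ + 0.058600 t); integrating gives ln(m/m₀) = −(Q_out/(Q_in−Q_out)) ln(V/V₀).
m = m₀ (V₀/V)^(Q_out/(Q_in−Q_out)) = 29.3 × (1.89/4.4860)^(1.3038) = 9.4939 g.

9.49 g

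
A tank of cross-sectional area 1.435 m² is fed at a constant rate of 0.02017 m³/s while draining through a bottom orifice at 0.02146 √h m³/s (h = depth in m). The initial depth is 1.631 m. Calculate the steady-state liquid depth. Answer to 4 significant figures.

Volume balance on the tank: A dh/dt = Q_in − 0.02146 √h. At steady state dh/dt = 0:
Q_in = 0.02146 √h_ss ⇒ √h_ss = 0.02017/0.02146 = 0.939888.
h_ss = 0.939888² = 0.883390 m. (Since h₀ = 1.631 m > h_ss, the level will fall toward this value.)

0.8834 m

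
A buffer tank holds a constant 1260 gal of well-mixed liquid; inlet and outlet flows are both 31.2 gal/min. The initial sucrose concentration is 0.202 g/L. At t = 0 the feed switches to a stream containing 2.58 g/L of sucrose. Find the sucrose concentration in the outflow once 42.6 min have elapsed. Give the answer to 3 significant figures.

Species balance on the tank: V dC/dt = Q(C_in − C).
Time constant τ = V/Q = 1260/31.2 = 40.385 min.
Solution: C(t) = C_in + (C₀ − C_in) e^(−t/τ).
C(42.6) = 2.58 + (0.202 − 2.58)·e^(−42.6/40.385) = 2.58 + (-2.3780)·0.34824 = 1.7519 g/L.

1.75 g/L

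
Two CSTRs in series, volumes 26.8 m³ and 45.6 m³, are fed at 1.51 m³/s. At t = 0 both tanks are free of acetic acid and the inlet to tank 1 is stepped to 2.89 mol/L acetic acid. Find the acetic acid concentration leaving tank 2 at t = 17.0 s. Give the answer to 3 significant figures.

0.479 mol/L

Species balance on tank i: dCᵢ/dt = (Cᵢ₋₁ − Cᵢ)/τᵢ with τᵢ = Vᵢ/Q.
τ₁ = 26.8/1.51 = 17.748 s; τ₂ = 45.6/1.51 = 30.199 s.
Tank 1: C₁ = C_in(1 − e^(−t/τ₁)). Tank 2 (τ₁ ≠ τ₂): C₂ = C_in[1 − (τ₁ e^(−t/τ₁) − τ₂ e^(−t/τ₂))/(τ₁ − τ₂)].
At t = 17.0: e^(−t/τ₁) = 0.38372, e^(−t/τ₂) = 0.56953.
C₂ = 2.89·[1 − (17.748·0.38372 − 30.199·0.56953)/(-12.450)] = 2.89·0.16559 = 0.47855 mol/L.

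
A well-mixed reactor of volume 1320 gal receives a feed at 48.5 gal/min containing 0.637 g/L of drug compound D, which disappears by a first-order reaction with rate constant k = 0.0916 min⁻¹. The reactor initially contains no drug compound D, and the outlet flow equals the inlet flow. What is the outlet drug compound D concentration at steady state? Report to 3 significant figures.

0.182 g/L

V dC/dt = Q(C_in − C) − k V C.
At steady state: 0 = Q C_in − (Q + kV) C_ss, so C_ss = Q C_in/(Q + kV).
C_ss = 48.5·0.637/(48.5 + 0.0916·1320) = 30.895/169.41 = 0.18236 g/L.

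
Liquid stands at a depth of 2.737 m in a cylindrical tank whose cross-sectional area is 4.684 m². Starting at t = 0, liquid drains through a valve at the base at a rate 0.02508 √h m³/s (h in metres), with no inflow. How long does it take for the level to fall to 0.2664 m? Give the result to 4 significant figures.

425.2 s

A dh/dt = −Q_out = −0.02508 √h.
Separate and integrate: 2(√h − √h₀) = −(0.02508/A) t.
t = 2A(√h₀ − √h)/0.02508 = 2·4.684·(√2.737 − √0.2664)/0.02508
  = 9.36800 × (1.65439 − 0.516140) / 0.02508 = 425.164 s.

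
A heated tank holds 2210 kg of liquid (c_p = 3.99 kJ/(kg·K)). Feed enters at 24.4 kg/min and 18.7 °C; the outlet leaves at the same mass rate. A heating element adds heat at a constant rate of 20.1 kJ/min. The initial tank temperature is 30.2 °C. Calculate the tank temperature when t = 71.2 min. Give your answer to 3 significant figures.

24.1 °C

M c_p dT/dt = ṁ c_p (T_in − T) + Q̇.
Rearrange: dT/dt = (T_ss − T)/τ with τ = M/ṁ = 90.574 min and T_ss = T_in + Q̇/(ṁ c_p) = 18.906 °C.
Integrating: T(t) = T_ss + (T₀ − T_ss) e^(−t/τ).
T(71.2) = 18.906 + (11.294)·e^(−71.2/90.574) = 18.906 + (11.294)·0.45562 = 24.052 °C.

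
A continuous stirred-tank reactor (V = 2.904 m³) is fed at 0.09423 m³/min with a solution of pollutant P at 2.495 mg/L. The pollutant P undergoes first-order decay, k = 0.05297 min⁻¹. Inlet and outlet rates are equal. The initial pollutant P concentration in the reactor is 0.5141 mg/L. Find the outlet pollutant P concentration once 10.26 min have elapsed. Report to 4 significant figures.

0.7673 mg/L

V dC/dt = Q(C_in − C) − k V C.
dC/dt = (Q/V) C_in − (Q/V + k) C; effective rate a = Q/V + k = 0.0324483 + 0.05297 = 0.0854183 min⁻¹.
C_ss = Q C_in/(Q + kV) = 0.947790 mg/L; C(t) = C_ss + (C₀ − C_ss) e^(−a t).
C(10.26) = 0.947790 + (-0.433690)·e^(−0.0854183·10.26) = 0.947790 + (-0.433690)·0.416282 = 0.767252 mg/L.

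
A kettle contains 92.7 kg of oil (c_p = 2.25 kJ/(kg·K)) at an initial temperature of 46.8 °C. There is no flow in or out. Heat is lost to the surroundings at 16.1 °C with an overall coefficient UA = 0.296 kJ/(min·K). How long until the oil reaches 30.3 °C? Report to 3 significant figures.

M c_p dT/dt = −UA(T − T_amb).
τ = M c_p/UA = 704.65 min; T_ss = T_amb = 16.100 °C.
T(t) = T_ss + (T₀ − T_ss)e^(−t/τ); set T = 30.3:
t = −τ ln[(T − T_ss)/(T₀ − T_ss)] = −704.65 · ln(0.46254) = 543.30 min.

543 min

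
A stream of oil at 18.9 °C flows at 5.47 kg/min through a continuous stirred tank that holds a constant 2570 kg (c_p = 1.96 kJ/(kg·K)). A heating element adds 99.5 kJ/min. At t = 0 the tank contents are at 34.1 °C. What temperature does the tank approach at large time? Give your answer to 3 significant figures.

M c_p dT/dt = ṁ c_p (T_in − T) + Q̇.
At steady state dT/dt = 0 ⇒ T_ss = T_in + Q̇/(ṁ c_p) = 18.9 + 99.5/(5.47·1.96) = 28.181 °C.

28.2 °C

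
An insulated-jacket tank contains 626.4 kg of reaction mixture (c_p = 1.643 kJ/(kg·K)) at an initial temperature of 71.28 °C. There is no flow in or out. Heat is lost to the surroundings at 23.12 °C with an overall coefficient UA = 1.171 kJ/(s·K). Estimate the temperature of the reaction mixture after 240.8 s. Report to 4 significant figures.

Lumped-capacitance energy balance: M c_p dT/dt = UA(T_amb − T).
dT/dt = (T_ss − T)/τ with T_ss = T_amb = 23.1200 °C, τ = M c_p/UA = 626.4·1.643/1.171 = 878.886 s.
Integrating: T(t) = T_ss + (T₀ − T_ss) e^(−t/τ).
T(240.8) = 23.1200 + (48.1600)·0.760345 = 59.7382 °C.

59.74 °C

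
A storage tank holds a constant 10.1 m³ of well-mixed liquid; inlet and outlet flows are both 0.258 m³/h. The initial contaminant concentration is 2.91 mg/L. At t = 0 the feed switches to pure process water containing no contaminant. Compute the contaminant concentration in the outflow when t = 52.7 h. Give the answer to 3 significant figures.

0.757 mg/L

Unsteady species balance (constant V, well mixed): V dC/dt = Q(C_in − C).
Rewrite as dC/dt + C/τ = C_in/τ, τ = V/Q = 39.147 h.
Solution: C(t) = C_in + (C₀ − C_in) e^(−t/τ).
C(52.7) = 0 + (2.91 − 0)·e^(−52.7/39.147) = 0 + (2.9100)·0.26023 = 0.75726 mg/L.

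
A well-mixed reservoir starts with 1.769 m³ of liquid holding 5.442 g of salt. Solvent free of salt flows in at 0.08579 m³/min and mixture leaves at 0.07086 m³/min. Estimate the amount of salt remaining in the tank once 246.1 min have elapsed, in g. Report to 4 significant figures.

Let m(t) be the amount of salt. Volume: V(t) = V₀ + (Q_in − Q_out) t = 1.769 + 0.0149300 t; V(246.1) = 5.44327 m³.
No salt enters, so dm/dt = −Q_out · (m/V).
Separate: dm/m = −Q_out dt/V(t) ⇒ ln(m/m₀) = −(Q_out/(Q_in−Q_out)) ln(V/V₀).
m = m₀ (V₀/V)^(Q_out/(Q_in−Q_out)) = 5.442 × (1.769/5.44327)^(4.74615) = 0.0262428 g.

0.02624 g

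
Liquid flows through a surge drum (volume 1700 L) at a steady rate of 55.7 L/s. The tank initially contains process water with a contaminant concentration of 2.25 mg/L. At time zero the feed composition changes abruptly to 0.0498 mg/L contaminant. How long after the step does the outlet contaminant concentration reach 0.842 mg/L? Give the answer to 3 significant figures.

Unsteady species balance (constant V, well mixed): V dC/dt = Q(C_in − C), so τ = V/Q = 30.521 s.
C(t) = C_in + (C₀ − C_in) e^(−t/τ). Set C = 0.842 and solve for t:
e^(−t/τ) = (C − C_in)/(C₀ − C_in) = (0.842 − 0.0498)/(2.25 − 0.0498) = 0.36006
t = −τ ln(…) = 30.521 × 1.0215 = 31.177 s.

31.2 s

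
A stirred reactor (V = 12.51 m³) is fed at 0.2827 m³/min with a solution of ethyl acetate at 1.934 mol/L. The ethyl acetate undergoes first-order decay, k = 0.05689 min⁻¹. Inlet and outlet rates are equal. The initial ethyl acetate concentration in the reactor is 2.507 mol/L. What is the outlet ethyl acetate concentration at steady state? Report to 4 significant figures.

0.5498 mol/L

Accumulation = in − out − consumed: V dC/dt = Q C_in − Q C − k V C.
Steady state (dC/dt = 0): C_ss = Q C_in/(Q + kV) = C_in/(1 + kV/Q).
C_ss = 0.2827·1.934/(0.2827 + 0.05689·12.51) = 0.546742/0.994394 = 0.549824 mol/L.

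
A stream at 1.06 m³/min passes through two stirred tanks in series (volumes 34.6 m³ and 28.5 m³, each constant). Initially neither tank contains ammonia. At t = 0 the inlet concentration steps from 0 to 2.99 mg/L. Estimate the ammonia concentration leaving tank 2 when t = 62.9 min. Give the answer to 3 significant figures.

1.87 mg/L

Each tank obeys Vᵢ dCᵢ/dt = Q(Cᵢ₋₁ − Cᵢ), so τᵢ = Vᵢ/Q.
τ₁ = 34.6/1.06 = 32.642 min; τ₂ = 28.5/1.06 = 26.887 min.
Solving the cascade with C₁(0)=C₂(0)=0 gives C₂(t) = C_in[1 − (τ₁ e^(−t/τ₁) − τ₂ e^(−t/τ₂))/(τ₁ − τ₂)].
At t = 62.9: e^(−t/τ₁) = 0.14559, e^(−t/τ₂) = 0.096382.
C₂ = 2.99·[1 − (32.642·0.14559 − 26.887·0.096382)/(5.7547)] = 2.99·0.62453 = 1.8673 mg/L.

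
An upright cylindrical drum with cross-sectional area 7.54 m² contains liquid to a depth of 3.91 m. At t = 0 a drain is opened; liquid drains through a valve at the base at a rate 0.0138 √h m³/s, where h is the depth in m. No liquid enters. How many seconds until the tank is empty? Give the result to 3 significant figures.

2160 s

A dh/dt = −Q_out = −0.0138 √h.
∫ h^(−1/2) dh = −(0.0138/A) ∫ dt, giving 2√h = 2√h₀ − (0.0138/A) t.
Tank is empty when √h = 0: t_empty = 2A√h₀/0.0138.
t_empty = 2·7.54·√3.91/0.0138 = 15.080·1.9774/0.0138 = 2160.8 s.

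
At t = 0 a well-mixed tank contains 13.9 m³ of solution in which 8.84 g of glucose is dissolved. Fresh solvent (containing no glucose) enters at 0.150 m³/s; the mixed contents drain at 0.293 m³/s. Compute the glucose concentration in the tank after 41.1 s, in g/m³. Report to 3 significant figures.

0.357 g/m³

Total volume: dV/dt = Q_in − Q_out = -0.14300 m³/s, so V(t) = 13.9 − 0.14300 t and V(41.1) = 8.0227 m³.
Species balance (pure solvent in): dm/dt = −Q_out · m/V(t).
Separate: dm/m = −Q_out dt/V(t) ⇒ ln(m/m₀) = −(Q_out/(Q_in−Q_out)) ln(V/V₀).
m = m₀ (V₀/V)^(Q_out/(Q_in−Q_out)) = 8.84 × (13.9/8.0227)^(-2.0490) = 2.8667 g.
C = m/V = 2.8667/8.0227 = 0.35732 g/m³.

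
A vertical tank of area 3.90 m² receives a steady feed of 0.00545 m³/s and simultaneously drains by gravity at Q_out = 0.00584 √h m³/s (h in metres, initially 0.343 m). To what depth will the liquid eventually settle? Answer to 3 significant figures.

Unsteady balance on liquid volume: A dh/dt = Q_in − 0.00584 √h. At steady state dh/dt = 0:
Q_in = 0.00584 √h_ss ⇒ √h_ss = 0.00545/0.00584 = 0.93322.
h_ss = 0.93322² = 0.87090 m. (Since h₀ = 0.343 m < h_ss, the level will rise toward this value.)

0.871 m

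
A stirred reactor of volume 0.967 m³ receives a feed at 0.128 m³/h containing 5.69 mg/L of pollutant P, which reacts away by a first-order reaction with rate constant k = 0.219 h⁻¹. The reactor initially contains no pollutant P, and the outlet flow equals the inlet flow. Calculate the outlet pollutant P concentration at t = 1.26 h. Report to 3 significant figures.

Species balance: V dC/dt = Q C_in − Q C − k V C.
This is linear with rate a = Q/V + k = 0.35137 h⁻¹.
C_ss = Q C_in/(Q + kV) = 2.1435 mg/L; C(t) = C_ss + (C₀ − C_ss) e^(−a t).
C(1.26) = 2.1435 + (-2.1435)·e^(−0.35137·1.26) = 2.1435 + (-2.1435)·0.64228 = 0.76678 mg/L.

0.767 mg/L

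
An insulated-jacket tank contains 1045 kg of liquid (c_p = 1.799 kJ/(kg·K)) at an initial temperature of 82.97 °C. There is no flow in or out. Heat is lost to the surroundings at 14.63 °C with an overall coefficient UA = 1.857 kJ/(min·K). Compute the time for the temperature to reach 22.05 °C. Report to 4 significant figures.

Lumped-capacitance energy balance: M c_p dT/dt = UA(T_amb − T).
τ = M c_p/UA = 1012.36 min; T_ss = T_amb = 14.6300 °C.
T(t) = T_ss + (T₀ − T_ss)e^(−t/τ); set T = 22.05:
t = −τ ln[(T − T_ss)/(T₀ − T_ss)] = −1012.36 · ln(0.108575) = 2247.76 min.

2248 min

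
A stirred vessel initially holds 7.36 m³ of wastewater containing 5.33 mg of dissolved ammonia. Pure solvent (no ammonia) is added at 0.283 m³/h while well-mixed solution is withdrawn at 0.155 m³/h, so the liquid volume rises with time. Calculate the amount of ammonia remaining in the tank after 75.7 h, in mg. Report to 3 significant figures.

1.93 mg

Total volume: dV/dt = Q_in − Q_out = 0.12800 m³/h, so V(t) = 7.36 + 0.12800 t and V(75.7) = 17.050 m³.
Solute balance: dm/dt = 0 − Q_out C = −Q_out m/V(t).
Separate: dm/m = −Q_out dt/V(t) ⇒ ln(m/m₀) = −(Q_out/(Q_in−Q_out)) ln(V/V₀).
m = m₀ (V₀/V)^(Q_out/(Q_in−Q_out)) = 5.33 × (7.36/17.050)^(1.2109) = 1.9272 mg.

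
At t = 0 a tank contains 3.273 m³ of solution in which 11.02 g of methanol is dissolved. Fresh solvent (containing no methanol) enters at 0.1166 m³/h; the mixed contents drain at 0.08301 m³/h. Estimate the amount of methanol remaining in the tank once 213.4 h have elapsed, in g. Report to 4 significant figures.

0.6268 g

Let m(t) be the amount of methanol. Volume: V(t) = V₀ + (Q_in − Q_out) t = 3.273 + 0.0335900 t; V(213.4) = 10.4411 m³.
No methanol enters, so dm/dt = −Q_out · (m/V).
Separate: dm/m = −Q_out dt/V(t) ⇒ ln(m/m₀) = −(Q_out/(Q_in−Q_out)) ln(V/V₀).
m = m₀ (V₀/V)^(Q_out/(Q_in−Q_out)) = 11.02 × (3.273/10.4411)^(2.47127) = 0.626836 g.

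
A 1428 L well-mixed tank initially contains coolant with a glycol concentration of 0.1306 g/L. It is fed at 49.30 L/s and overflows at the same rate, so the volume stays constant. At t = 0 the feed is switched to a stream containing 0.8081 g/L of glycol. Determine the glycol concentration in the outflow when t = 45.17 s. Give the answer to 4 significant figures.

0.6657 g/L

Transient balance on the dissolved component: V dC/dt = Q(C_in − C).
So dC/dt = (C_in − C)/τ with τ = V/Q = 1428/49.30 = 28.9655 s.
C approaches C_in exponentially: C(t) = C_in + (C₀ − C_in) e^(−t/τ).
C(45.17) = 0.8081 + (0.1306 − 0.8081)·e^(−45.17/28.9655) = 0.8081 + (-0.677500)·0.210254 = 0.665653 g/L.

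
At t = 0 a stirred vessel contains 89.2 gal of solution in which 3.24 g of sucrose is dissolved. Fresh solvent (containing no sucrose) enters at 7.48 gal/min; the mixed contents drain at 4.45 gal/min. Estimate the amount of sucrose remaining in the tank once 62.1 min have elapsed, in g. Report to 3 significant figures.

Total volume: dV/dt = Q_in − Q_out = 3.0300 gal/min, so V(t) = 89.2 + 3.0300 t and V(62.1) = 277.36 gal.
Species balance (pure solvent in): dm/dt = −Q_out · m/V(t).
Separate: dm/m = −Q_out dt/V(t) ⇒ ln(m/m₀) = −(Q_out/(Q_in−Q_out)) ln(V/V₀).
m = m₀ (V₀/V)^(Q_out/(Q_in−Q_out)) = 3.24 × (89.2/277.36)^(1.4686) = 0.61230 g.

0.612 g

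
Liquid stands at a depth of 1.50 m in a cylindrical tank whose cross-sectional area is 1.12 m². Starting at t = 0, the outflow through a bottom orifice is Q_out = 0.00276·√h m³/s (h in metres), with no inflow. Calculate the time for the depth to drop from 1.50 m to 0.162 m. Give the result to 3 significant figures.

667 s

Unsteady balance on liquid volume: A dh/dt = −0.00276 √h.
∫ h^(−1/2) dh = −(0.00276/A) ∫ dt, giving 2√h = 2√h₀ − (0.00276/A) t.
t = 2A(√h₀ − √h)/0.00276 = 2·1.12·(√1.50 − √0.162)/0.00276
  = 2.2400 × (1.2247 − 0.40249) / 0.00276 = 667.34 s.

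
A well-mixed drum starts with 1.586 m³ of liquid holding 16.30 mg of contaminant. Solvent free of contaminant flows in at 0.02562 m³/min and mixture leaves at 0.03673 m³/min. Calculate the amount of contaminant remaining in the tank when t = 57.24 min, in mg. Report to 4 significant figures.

2.995 mg

Total volume: dV/dt = Q_in − Q_out = -0.0111100 m³/min, so V(t) = 1.586 − 0.0111100 t and V(57.24) = 0.950064 m³.
No contaminant enters, so dm/dt = −Q_out · (m/V).
Separate: dm/m = −Q_out dt/V(t) ⇒ ln(m/m₀) = −(Q_out/(Q_in−Q_out)) ln(V/V₀).
m = m₀ (V₀/V)^(Q_out/(Q_in−Q_out)) = 16.30 × (1.586/0.950064)^(-3.30603) = 2.99522 mg.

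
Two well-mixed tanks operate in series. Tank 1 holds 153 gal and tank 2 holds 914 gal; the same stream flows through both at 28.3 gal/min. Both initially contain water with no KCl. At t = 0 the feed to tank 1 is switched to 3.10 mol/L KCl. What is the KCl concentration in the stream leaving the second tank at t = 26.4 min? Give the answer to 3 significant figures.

1.46 mol/L

Time constants: τᵢ = Vᵢ/Q for each well-mixed tank.
τ₁ = 153/28.3 = 5.4064 min; τ₂ = 914/28.3 = 32.297 min.
Tank 1: C₁ = C_in(1 − e^(−t/τ₁)). Tank 2 (τ₁ ≠ τ₂): C₂ = C_in[1 − (τ₁ e^(−t/τ₁) − τ₂ e^(−t/τ₂))/(τ₁ − τ₂)].
At t = 26.4: e^(−t/τ₁) = 0.0075732, e^(−t/τ₂) = 0.44157.
C₂ = 3.10·[1 − (5.4064·0.0075732 − 32.297·0.44157)/(-26.890)] = 3.10·0.47117 = 1.4606 mol/L.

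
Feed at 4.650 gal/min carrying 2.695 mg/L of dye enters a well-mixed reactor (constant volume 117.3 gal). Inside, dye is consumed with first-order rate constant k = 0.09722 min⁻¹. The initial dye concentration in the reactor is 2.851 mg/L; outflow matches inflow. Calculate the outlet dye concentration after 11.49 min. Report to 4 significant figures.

1.210 mg/L

V dC/dt = Q(C_in − C) − k V C.
This is linear with rate a = Q/V + k = 0.136862 min⁻¹.
C_ss = Q C_in/(Q + kV) = 0.780604 mg/L; C(t) = C_ss + (C₀ − C_ss) e^(−a t).
C(11.49) = 0.780604 + (2.07040)·e^(−0.136862·11.49) = 0.780604 + (2.07040)·0.207517 = 1.21025 mg/L.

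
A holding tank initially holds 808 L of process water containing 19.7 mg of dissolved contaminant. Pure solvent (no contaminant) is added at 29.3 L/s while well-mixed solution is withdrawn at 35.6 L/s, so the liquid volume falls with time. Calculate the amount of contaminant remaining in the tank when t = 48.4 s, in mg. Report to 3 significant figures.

Total volume: dV/dt = Q_in − Q_out = -6.3000 L/s, so V(t) = 808 − 6.3000 t and V(48.4) = 503.08 L.
No contaminant enters, so dm/dt = −Q_out · (m/V).
dm/m = −Q_out dt/(V₀ − 6.3000 t); integrating gives ln(m/m₀) = −(Q_out/(Q_in−Q_out)) ln(V/V₀).
m = m₀ (V₀/V)^(Q_out/(Q_in−Q_out)) = 19.7 × (808/503.08)^(-5.6508) = 1.3542 mg.

1.35 mg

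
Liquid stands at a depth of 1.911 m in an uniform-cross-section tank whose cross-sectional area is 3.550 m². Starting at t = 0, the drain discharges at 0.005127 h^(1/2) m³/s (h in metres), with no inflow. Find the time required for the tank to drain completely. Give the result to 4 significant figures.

With no inflow, A dh/dt = −0.005127 √h.
This is separable: 2 d(√h)/dt = −0.005127/A, so √h = √h₀ − (0.005127/(2A)) t.
Tank is empty when √h = 0: t_empty = 2A√h₀/0.005127.
t_empty = 2·3.550·√1.911/0.005127 = 7.10000·1.38239/0.005127 = 1914.37 s.

1914 s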